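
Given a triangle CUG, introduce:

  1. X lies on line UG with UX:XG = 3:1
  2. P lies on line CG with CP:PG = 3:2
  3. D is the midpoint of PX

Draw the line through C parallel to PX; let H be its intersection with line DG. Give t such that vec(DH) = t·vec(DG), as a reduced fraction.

t = -3/2

Choose coordinates C = (0, 0), U = (1, 0), G = (0, 1).
1. X lies on line UG with UX:XG = 3:1 ⇒ X = (1/4, 3/4)
2. P lies on line CG with CP:PG = 3:2 ⇒ P = (0, 3/5)
3. D is the midpoint of PX ⇒ D = (1/8, 27/40)
through C parallel to PX: direction (1/4, 3/20); meets DG at H = (5/16, 3/16)
H = D + t·(G−D) with t = -3/2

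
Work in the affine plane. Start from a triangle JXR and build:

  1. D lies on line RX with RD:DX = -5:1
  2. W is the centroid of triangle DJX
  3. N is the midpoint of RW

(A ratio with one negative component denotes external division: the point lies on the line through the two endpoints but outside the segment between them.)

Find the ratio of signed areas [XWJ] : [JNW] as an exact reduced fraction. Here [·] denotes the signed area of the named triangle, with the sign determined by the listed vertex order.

Set J = (0, 0), X = (1, 0), R = (0, 1); any affine frame gives the same invariant.
1. D lies on line RX with RD:DX = -5:1 ⇒ D = (5/4, -1/4)
2. W is the centroid of triangle DJX ⇒ W = (3/4, -1/12)
3. N is the midpoint of RW ⇒ N = (3/8, 11/24)
2·[XWJ] = -1/12, 2·[JNW] = -3/8
[XWJ]:[JNW] = -1/12:-3/8 = 2/9

[XWJ]:[JNW] = 2/9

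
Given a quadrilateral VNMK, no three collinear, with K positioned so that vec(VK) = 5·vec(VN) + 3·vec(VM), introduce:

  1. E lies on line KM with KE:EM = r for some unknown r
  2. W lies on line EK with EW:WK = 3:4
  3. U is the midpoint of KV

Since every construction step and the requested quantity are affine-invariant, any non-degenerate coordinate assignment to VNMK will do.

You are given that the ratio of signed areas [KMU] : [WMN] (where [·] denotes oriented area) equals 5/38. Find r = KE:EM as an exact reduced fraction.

Set V = (0, 0), N = (1, 0), M = (0, 1), K = (5, 3); any affine frame gives the same invariant.
1. With KE:EM = r, write λ = r/(r+1) so E = K + λ·(M−K); E is affine-linear in λ
2. W lies on line EK with EW:WK = 3:4 ⇒ W is an affine combination of earlier points and hence also affine-linear in λ
3. U is the midpoint of KV ⇒ U = (5/2, 3/2)
Every point depending on E is an affine combination of E and λ-independent points, so each such coordinate is linear in λ; the λ² term in each signed area is a multiple of (M−K)×(M−K) = 0, so 2·[KMU] and 2·[WMN] are each linear in λ. Evaluating at λ=0 and λ=1:
  2·[KMU] = 5/2,   2·[WMN] = -4·λ + 7
So [KMU]:[WMN] = (5/2) / (-4·λ + 7). Setting this equal to 5/38:
  5/2 = 5/38·(-4·λ + 7)  ⇒  λ = -3
Then r = λ/(1−λ) = (-3)/(4) = -3/4. Check: with r = -3/4, E = (20, 9) and [KMU]:[WMN] = 5/38 as required.

r = -3/4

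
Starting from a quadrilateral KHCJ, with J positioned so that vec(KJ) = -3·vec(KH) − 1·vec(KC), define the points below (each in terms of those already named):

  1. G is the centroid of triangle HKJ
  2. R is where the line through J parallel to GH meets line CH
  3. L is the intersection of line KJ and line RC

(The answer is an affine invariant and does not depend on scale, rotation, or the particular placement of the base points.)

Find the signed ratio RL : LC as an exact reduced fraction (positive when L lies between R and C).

Choose coordinates K = (0, 0), H = (1, 0), C = (0, 1), J = (-3, -1).
1. G is the centroid of triangle HKJ ⇒ G = (-2/3, -1/3)
2. R is where the line through J parallel to GH meets line CH ⇒ R = (7/6, -1/6)
3. L is the intersection of line KJ and line RC ⇒ L = (3/4, 1/4)
L = R + t·(C−R) with t = 5/14, so RL:LC = t:(1−t) = 5/14:9/14

RL:LC = 5/9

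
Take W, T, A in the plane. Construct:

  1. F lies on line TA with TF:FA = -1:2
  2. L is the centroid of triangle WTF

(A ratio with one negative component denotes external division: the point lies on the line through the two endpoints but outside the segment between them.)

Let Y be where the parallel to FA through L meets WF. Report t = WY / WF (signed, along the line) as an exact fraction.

Choose coordinates W = (0, 0), T = (1, 0), A = (0, 1).
1. F lies on line TA with TF:FA = -1:2 ⇒ F = (2, -1)
2. L is the centroid of triangle WTF ⇒ L = (1, -1/3)
through L parallel to FA: direction (-2, 2); meets WF at Y = (4/3, -2/3)
Y = W + t·(F−W) with t = 2/3

t = 2/3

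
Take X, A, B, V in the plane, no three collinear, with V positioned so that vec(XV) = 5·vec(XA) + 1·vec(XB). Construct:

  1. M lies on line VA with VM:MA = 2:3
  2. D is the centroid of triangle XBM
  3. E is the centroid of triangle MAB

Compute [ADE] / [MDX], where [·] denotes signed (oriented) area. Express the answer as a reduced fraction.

[ADE]:[MDX] = -8/51

Assign X = (0, 0), A = (1, 0), B = (0, 1), V = (5, 1) — the answer is frame-independent, so this choice is without loss of generality.
1. M lies on line VA with VM:MA = 2:3 ⇒ M = (17/5, 3/5)
2. D is the centroid of triangle XBM ⇒ D = (17/15, 8/15)
3. E is the centroid of triangle MAB ⇒ E = (22/15, 8/15)
2·[ADE] = -8/45, 2·[MDX] = 17/15
[ADE]:[MDX] = -8/45:17/15 = -8/51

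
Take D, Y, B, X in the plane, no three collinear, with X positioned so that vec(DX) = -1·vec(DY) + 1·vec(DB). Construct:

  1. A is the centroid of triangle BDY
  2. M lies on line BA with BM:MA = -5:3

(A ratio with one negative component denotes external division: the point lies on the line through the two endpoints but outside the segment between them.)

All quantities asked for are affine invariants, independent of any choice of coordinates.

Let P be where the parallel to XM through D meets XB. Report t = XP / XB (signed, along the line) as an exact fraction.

Choose coordinates D = (0, 0), Y = (1, 0), B = (0, 1), X = (-1, 1).
1. A is the centroid of triangle BDY ⇒ A = (1/3, 1/3)
2. M lies on line BA with BM:MA = -5:3 ⇒ M = (5/6, -2/3)
through D parallel to XM: direction (11/6, -5/3); meets XB at P = (-11/10, 1)
P = X + t·(B−X) with t = -1/10

t = -1/10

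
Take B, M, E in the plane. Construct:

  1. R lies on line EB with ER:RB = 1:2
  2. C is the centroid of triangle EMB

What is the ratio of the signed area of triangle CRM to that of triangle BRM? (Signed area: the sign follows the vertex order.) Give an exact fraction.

Assign B = (0, 0), M = (1, 0), E = (0, 1) — the answer is frame-independent, so this choice is without loss of generality.
1. R lies on line EB with ER:RB = 1:2 ⇒ R = (0, 2/3)
2. C is the centroid of triangle EMB ⇒ C = (1/3, 1/3)
2·[CRM] = -1/9, 2·[BRM] = -2/3
[CRM]:[BRM] = -1/9:-2/3 = 1/6

[CRM]:[BRM] = 1/6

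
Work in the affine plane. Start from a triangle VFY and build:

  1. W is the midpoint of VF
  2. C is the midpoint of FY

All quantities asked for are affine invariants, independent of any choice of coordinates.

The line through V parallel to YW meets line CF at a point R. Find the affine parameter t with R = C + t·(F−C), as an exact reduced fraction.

Set V = (0, 0), F = (1, 0), Y = (0, 1); any affine frame gives the same invariant.
1. W is the midpoint of VF ⇒ W = (1/2, 0)
2. C is the midpoint of FY ⇒ C = (1/2, 1/2)
through V parallel to YW: direction (1/2, -1); meets CF at R = (-1, 2)
R = C + t·(F−C) with t = -3

t = -3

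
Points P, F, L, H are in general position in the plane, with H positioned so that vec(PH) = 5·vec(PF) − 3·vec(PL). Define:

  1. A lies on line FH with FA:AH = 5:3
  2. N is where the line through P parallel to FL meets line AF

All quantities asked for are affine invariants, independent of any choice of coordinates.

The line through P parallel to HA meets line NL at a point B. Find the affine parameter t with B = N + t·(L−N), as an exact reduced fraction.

t = -3

Assign P = (0, 0), F = (1, 0), L = (0, 1), H = (5, -3) — the answer is frame-independent, so this choice is without loss of generality.
1. A lies on line FH with FA:AH = 5:3 ⇒ A = (7/2, -15/8)
2. N is where the line through P parallel to FL meets line AF ⇒ N = (-3, 3)
through P parallel to HA: direction (-3/2, 9/8); meets NL at B = (-12, 9)
B = N + t·(L−N) with t = -3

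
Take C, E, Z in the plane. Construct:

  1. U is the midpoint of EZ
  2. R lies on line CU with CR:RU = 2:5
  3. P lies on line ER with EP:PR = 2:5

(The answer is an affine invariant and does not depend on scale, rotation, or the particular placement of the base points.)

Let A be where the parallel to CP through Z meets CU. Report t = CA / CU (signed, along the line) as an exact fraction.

t = 74/35

Work in coordinates with C = (0, 0), E = (1, 0), Z = (0, 1).
1. U is the midpoint of EZ ⇒ U = (1/2, 1/2)
2. R lies on line CU with CR:RU = 2:5 ⇒ R = (1/7, 1/7)
3. P lies on line ER with EP:PR = 2:5 ⇒ P = (37/49, 2/49)
through Z parallel to CP: direction (37/49, 2/49); meets CU at A = (37/35, 37/35)
A = C + t·(U−C) with t = 74/35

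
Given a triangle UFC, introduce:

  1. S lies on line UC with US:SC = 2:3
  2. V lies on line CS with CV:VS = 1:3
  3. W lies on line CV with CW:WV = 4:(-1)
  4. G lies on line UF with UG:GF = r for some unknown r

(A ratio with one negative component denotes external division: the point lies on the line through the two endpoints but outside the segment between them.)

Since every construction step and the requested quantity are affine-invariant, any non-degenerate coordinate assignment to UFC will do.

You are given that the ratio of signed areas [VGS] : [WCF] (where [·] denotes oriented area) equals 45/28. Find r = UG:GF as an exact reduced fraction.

r = 5/2

Work in coordinates with U = (0, 0), F = (1, 0), C = (0, 1).
1. S lies on line UC with US:SC = 2:3 ⇒ S = (0, 2/5)
2. V lies on line CS with CV:VS = 1:3 ⇒ V = (0, 17/20)
3. W lies on line CV with CW:WV = 4:(-1) ⇒ W = (0, 4/5)
4. With UG:GF = r, write λ = r/(r+1) so G = U + λ·(F−U); G is affine-linear in λ
Every point depending on G is an affine combination of G and λ-independent points, so each such coordinate is linear in λ; the λ² term in each signed area is a multiple of (F−U)×(F−U) = 0, so 2·[VGS] and 2·[WCF] are each linear in λ. Evaluating at λ=0 and λ=1:
  2·[VGS] = -9/20·λ,   2·[WCF] = -1/5
So [VGS]:[WCF] = (-9/20·λ) / (-1/5). Setting this equal to 45/28:
  -9/20·λ = 45/28·(-1/5)  ⇒  λ = 5/7
Then r = λ/(1−λ) = (5/7)/(2/7) = 5/2. Check: with r = 5/2, G = (5/7, 0) and [VGS]:[WCF] = 45/28 as required.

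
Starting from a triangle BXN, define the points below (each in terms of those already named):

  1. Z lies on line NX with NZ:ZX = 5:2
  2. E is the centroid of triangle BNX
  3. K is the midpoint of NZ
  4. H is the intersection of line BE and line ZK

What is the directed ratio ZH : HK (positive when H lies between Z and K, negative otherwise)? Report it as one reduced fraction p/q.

ZH:HK = 3/2

Choose coordinates B = (0, 0), X = (1, 0), N = (0, 1).
1. Z lies on line NX with NZ:ZX = 5:2 ⇒ Z = (5/7, 2/7)
2. E is the centroid of triangle BNX ⇒ E = (1/3, 1/3)
3. K is the midpoint of NZ ⇒ K = (5/14, 9/14)
4. H is the intersection of line BE and line ZK ⇒ H = (1/2, 1/2)
H = Z + t·(K−Z) with t = 3/5, so ZH:HK = t:(1−t) = 3/5:2/5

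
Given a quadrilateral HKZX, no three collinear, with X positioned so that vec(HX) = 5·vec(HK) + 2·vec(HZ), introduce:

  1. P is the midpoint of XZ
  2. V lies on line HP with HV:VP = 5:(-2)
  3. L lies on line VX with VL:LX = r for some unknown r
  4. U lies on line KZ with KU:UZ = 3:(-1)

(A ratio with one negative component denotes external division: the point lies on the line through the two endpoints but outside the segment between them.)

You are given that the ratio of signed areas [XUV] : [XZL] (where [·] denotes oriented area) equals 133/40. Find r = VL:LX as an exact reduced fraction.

Choose coordinates H = (0, 0), K = (1, 0), Z = (0, 1), X = (5, 2).
1. P is the midpoint of XZ ⇒ P = (5/2, 3/2)
2. V lies on line HP with HV:VP = 5:(-2) ⇒ V = (25/6, 5/2)
3. With VL:LX = r, write λ = r/(r+1) so L = V + λ·(X−V); L is affine-linear in λ
4. U lies on line KZ with KU:UZ = 3:(-1) ⇒ U = (-1/2, 3/2)
Every point depending on L is an affine combination of L and λ-independent points, so each such coordinate is linear in λ; the λ² term in each signed area is a multiple of (X−V)×(X−V) = 0, so 2·[XUV] and 2·[XZL] are each linear in λ. Evaluating at λ=0 and λ=1:
  2·[XUV] = -19/6,   2·[XZL] = 10/3·λ − 10/3
So [XUV]:[XZL] = (-19/6) / (10/3·λ − 10/3). Setting this equal to 133/40:
  -19/6 = 133/40·(10/3·λ − 10/3)  ⇒  λ = 5/7
Then r = λ/(1−λ) = (5/7)/(2/7) = 5/2. Check: with r = 5/2, L = (100/21, 15/7) and [XUV]:[XZL] = 133/40 as required.

r = 5/2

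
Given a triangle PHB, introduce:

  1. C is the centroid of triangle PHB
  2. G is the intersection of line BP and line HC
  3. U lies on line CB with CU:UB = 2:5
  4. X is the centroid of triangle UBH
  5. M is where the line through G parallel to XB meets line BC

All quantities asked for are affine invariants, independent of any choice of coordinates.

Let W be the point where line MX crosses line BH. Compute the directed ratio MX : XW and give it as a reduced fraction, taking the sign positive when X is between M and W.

MX:XW = 34/5

Choose coordinates P = (0, 0), H = (1, 0), B = (0, 1).
1. C is the centroid of triangle PHB ⇒ C = (1/3, 1/3)
2. G is the intersection of line BP and line HC ⇒ G = (0, 1/2)
3. U lies on line CB with CU:UB = 2:5 ⇒ U = (5/21, 11/21)
4. X is the centroid of triangle UBH ⇒ X = (26/63, 32/63)
5. M is where the line through G parallel to XB meets line BC ⇒ M = (13/21, -5/21)
line MX meets BH at W = (13/34, 21/34)
X = M + t·(W−M) with t = 34/39, so MX:XW = 34/39:5/39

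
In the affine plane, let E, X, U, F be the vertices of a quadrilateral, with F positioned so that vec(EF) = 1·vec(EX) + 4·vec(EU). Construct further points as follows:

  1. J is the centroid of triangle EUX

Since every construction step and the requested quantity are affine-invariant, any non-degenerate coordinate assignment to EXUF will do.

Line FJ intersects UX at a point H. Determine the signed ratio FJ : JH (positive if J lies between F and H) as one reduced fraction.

FJ:JH = -13

Choose coordinates E = (0, 0), X = (1, 0), U = (0, 1), F = (1, 4).
1. J is the centroid of triangle EUX ⇒ J = (1/3, 1/3)
line FJ meets UX at H = (5/13, 8/13)
J = F + t·(H−F) with t = 13/12, so FJ:JH = 13/12:-1/12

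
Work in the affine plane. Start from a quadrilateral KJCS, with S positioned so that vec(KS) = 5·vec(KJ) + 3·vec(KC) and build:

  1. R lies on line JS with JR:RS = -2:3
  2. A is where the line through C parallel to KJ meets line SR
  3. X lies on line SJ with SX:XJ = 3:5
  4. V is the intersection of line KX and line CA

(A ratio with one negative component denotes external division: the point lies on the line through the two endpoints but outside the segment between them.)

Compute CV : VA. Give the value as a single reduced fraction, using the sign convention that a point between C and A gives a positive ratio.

CV:VA = 4

Set K = (0, 0), J = (1, 0), C = (0, 1), S = (5, 3); any affine frame gives the same invariant.
1. R lies on line JS with JR:RS = -2:3 ⇒ R = (-7, -6)
2. A is where the line through C parallel to KJ meets line SR ⇒ A = (7/3, 1)
3. X lies on line SJ with SX:XJ = 3:5 ⇒ X = (7/2, 15/8)
4. V is the intersection of line KX and line CA ⇒ V = (28/15, 1)
V = C + t·(A−C) with t = 4/5, so CV:VA = t:(1−t) = 4/5:1/5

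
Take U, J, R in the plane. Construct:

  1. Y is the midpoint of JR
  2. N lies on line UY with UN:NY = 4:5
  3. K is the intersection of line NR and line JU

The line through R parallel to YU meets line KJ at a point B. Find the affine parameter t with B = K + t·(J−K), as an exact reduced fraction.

Choose coordinates U = (0, 0), J = (1, 0), R = (0, 1).
1. Y is the midpoint of JR ⇒ Y = (1/2, 1/2)
2. N lies on line UY with UN:NY = 4:5 ⇒ N = (2/9, 2/9)
3. K is the intersection of line NR and line JU ⇒ K = (2/7, 0)
through R parallel to YU: direction (-1/2, -1/2); meets KJ at B = (-1, 0)
B = K + t·(J−K) with t = -9/5

t = -9/5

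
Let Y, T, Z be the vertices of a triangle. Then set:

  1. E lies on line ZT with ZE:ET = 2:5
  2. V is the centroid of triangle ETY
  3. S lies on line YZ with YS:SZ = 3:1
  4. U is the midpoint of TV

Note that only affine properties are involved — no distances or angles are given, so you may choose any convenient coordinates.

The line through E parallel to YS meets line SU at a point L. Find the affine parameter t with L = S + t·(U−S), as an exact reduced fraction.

t = 2/5

Choose coordinates Y = (0, 0), T = (1, 0), Z = (0, 1).
1. E lies on line ZT with ZE:ET = 2:5 ⇒ E = (2/7, 5/7)
2. V is the centroid of triangle ETY ⇒ V = (3/7, 5/21)
3. S lies on line YZ with YS:SZ = 3:1 ⇒ S = (0, 3/4)
4. U is the midpoint of TV ⇒ U = (5/7, 5/42)
through E parallel to YS: direction (0, 3/4); meets SU at L = (2/7, 209/420)
L = S + t·(U−S) with t = 2/5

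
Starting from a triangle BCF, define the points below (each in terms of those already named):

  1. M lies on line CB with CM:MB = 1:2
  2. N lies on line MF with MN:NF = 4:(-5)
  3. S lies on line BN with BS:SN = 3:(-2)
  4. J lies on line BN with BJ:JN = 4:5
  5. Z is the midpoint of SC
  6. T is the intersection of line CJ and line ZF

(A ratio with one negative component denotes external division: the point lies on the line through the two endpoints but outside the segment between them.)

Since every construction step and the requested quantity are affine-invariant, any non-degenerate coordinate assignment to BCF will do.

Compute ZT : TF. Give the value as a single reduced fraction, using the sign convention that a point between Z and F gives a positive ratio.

ZT:TF = 138/35

Assign B = (0, 0), C = (1, 0), F = (0, 1) — the answer is frame-independent, so this choice is without loss of generality.
1. M lies on line CB with CM:MB = 1:2 ⇒ M = (2/3, 0)
2. N lies on line MF with MN:NF = 4:(-5) ⇒ N = (10/3, -4)
3. S lies on line BN with BS:SN = 3:(-2) ⇒ S = (10, -12)
4. J lies on line BN with BJ:JN = 4:5 ⇒ J = (40/27, -16/9)
5. Z is the midpoint of SC ⇒ Z = (11/2, -6)
6. T is the intersection of line CJ and line ZF ⇒ T = (385/346, -72/173)
T = Z + t·(F−Z) with t = 138/173, so ZT:TF = t:(1−t) = 138/173:35/173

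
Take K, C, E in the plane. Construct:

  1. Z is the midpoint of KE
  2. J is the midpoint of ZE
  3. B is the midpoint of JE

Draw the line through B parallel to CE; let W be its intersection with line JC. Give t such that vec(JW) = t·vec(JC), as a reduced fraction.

t = 1/2

Assign K = (0, 0), C = (1, 0), E = (0, 1) — the answer is frame-independent, so this choice is without loss of generality.
1. Z is the midpoint of KE ⇒ Z = (0, 1/2)
2. J is the midpoint of ZE ⇒ J = (0, 3/4)
3. B is the midpoint of JE ⇒ B = (0, 7/8)
through B parallel to CE: direction (-1, 1); meets JC at W = (1/2, 3/8)
W = J + t·(C−J) with t = 1/2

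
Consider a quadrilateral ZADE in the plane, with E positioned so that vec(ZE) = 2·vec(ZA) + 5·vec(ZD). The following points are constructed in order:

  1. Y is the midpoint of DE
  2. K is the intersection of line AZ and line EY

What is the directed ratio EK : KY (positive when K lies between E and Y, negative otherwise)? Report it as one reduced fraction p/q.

EK:KY = -5/3

Assign Z = (0, 0), A = (1, 0), D = (0, 1), E = (2, 5) — the answer is frame-independent, so this choice is without loss of generality.
1. Y is the midpoint of DE ⇒ Y = (1, 3)
2. K is the intersection of line AZ and line EY ⇒ K = (-1/2, 0)
K = E + t·(Y−E) with t = 5/2, so EK:KY = t:(1−t) = 5/2:-3/2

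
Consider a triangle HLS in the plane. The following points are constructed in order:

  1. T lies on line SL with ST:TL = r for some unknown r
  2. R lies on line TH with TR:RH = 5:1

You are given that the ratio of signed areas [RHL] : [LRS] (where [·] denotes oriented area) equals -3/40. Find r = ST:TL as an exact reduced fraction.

r = 5/3

Assign H = (0, 0), L = (1, 0), S = (0, 1) — the answer is frame-independent, so this choice is without loss of generality.
1. With ST:TL = r, write λ = r/(r+1) so T = S + λ·(L−S); T is affine-linear in λ
2. R lies on line TH with TR:RH = 5:1 ⇒ R is an affine combination of earlier points and hence also affine-linear in λ
Every point depending on T is an affine combination of T and λ-independent points, so each such coordinate is linear in λ; the λ² term in each signed area is a multiple of (L−S)×(L−S) = 0, so 2·[RHL] and 2·[LRS] are each linear in λ. Evaluating at λ=0 and λ=1:
  2·[RHL] = -1/6·λ + 1/6,   2·[LRS] = -5/6
So [RHL]:[LRS] = (-1/6·λ + 1/6) / (-5/6). Setting this equal to -3/40:
  -1/6·λ + 1/6 = -3/40·(-5/6)  ⇒  λ = 5/8
Then r = λ/(1−λ) = (5/8)/(3/8) = 5/3. Check: with r = 5/3, T = (5/8, 3/8) and [RHL]:[LRS] = -3/40 as required.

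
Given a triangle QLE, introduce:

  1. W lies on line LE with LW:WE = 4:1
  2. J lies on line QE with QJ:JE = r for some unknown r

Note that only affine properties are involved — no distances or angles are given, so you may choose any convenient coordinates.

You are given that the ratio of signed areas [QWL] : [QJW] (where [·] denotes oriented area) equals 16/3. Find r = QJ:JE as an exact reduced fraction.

r = 3

Work in coordinates with Q = (0, 0), L = (1, 0), E = (0, 1).
1. W lies on line LE with LW:WE = 4:1 ⇒ W = (1/5, 4/5)
2. With QJ:JE = r, write λ = r/(r+1) so J = Q + λ·(E−Q); J is affine-linear in λ
Every point depending on J is an affine combination of J and λ-independent points, so each such coordinate is linear in λ; the λ² term in each signed area is a multiple of (E−Q)×(E−Q) = 0, so 2·[QWL] and 2·[QJW] are each linear in λ. Evaluating at λ=0 and λ=1:
  2·[QWL] = -4/5,   2·[QJW] = -1/5·λ
So [QWL]:[QJW] = (-4/5) / (-1/5·λ). Setting this equal to 16/3:
  -4/5 = 16/3·(-1/5·λ)  ⇒  λ = 3/4
Then r = λ/(1−λ) = (3/4)/(1/4) = 3. Check: with r = 3, J = (0, 3/4) and [QWL]:[QJW] = 16/3 as required.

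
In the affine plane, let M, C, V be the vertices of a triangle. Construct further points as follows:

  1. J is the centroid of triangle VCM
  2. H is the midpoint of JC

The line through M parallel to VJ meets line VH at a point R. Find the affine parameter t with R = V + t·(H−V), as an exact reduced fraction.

t = -2

Choose coordinates M = (0, 0), C = (1, 0), V = (0, 1).
1. J is the centroid of triangle VCM ⇒ J = (1/3, 1/3)
2. H is the midpoint of JC ⇒ H = (2/3, 1/6)
through M parallel to VJ: direction (1/3, -2/3); meets VH at R = (-4/3, 8/3)
R = V + t·(H−V) with t = -2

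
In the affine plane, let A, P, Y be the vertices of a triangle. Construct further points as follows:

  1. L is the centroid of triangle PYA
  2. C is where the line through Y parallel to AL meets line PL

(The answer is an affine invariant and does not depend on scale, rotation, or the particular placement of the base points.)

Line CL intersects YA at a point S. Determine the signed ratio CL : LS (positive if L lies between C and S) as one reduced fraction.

Work in coordinates with A = (0, 0), P = (1, 0), Y = (0, 1).
1. L is the centroid of triangle PYA ⇒ L = (1/3, 1/3)
2. C is where the line through Y parallel to AL meets line PL ⇒ C = (-1/3, 2/3)
line CL meets YA at S = (0, 1/2)
L = C + t·(S−C) with t = 2, so CL:LS = 2:-1

CL:LS = -2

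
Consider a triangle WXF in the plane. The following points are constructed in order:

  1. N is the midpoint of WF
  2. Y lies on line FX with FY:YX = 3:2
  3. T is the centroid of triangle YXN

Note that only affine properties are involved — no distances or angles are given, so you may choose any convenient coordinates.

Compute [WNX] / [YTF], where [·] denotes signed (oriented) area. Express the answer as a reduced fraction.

Choose coordinates W = (0, 0), X = (1, 0), F = (0, 1).
1. N is the midpoint of WF ⇒ N = (0, 1/2)
2. Y lies on line FX with FY:YX = 3:2 ⇒ Y = (3/5, 2/5)
3. T is the centroid of triangle YXN ⇒ T = (8/15, 3/10)
2·[WNX] = -1/2, 2·[YTF] = -1/10
[WNX]:[YTF] = -1/2:-1/10 = 5

[WNX]:[YTF] = 5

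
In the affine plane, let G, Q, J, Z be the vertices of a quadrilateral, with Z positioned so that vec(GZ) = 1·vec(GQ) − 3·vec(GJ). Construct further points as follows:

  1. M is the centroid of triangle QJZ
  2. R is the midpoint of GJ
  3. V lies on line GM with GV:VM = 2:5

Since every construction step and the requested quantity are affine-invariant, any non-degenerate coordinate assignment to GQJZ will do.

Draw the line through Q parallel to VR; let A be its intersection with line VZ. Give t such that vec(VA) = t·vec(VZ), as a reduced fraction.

Choose coordinates G = (0, 0), Q = (1, 0), J = (0, 1), Z = (1, -3).
1. M is the centroid of triangle QJZ ⇒ M = (2/3, -2/3)
2. R is the midpoint of GJ ⇒ R = (0, 1/2)
3. V lies on line GM with GV:VM = 2:5 ⇒ V = (4/21, -4/21)
through Q parallel to VR: direction (-4/21, 29/42); meets VZ at A = (143/7, -493/7)
A = V + t·(Z−V) with t = 25

t = 25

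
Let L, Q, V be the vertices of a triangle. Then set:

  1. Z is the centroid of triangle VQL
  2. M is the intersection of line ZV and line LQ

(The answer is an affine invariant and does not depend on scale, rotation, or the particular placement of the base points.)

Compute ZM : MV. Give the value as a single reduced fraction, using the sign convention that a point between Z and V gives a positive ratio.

Set L = (0, 0), Q = (1, 0), V = (0, 1); any affine frame gives the same invariant.
1. Z is the centroid of triangle VQL ⇒ Z = (1/3, 1/3)
2. M is the intersection of line ZV and line LQ ⇒ M = (1/2, 0)
M = Z + t·(V−Z) with t = -1/2, so ZM:MV = t:(1−t) = -1/2:3/2

ZM:MV = -1/3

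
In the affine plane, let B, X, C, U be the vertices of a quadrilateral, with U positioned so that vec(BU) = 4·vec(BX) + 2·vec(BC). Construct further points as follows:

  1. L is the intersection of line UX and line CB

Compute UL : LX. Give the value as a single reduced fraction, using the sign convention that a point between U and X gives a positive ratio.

UL:LX = -4

Set B = (0, 0), X = (1, 0), C = (0, 1), U = (4, 2); any affine frame gives the same invariant.
1. L is the intersection of line UX and line CB ⇒ L = (0, -2/3)
L = U + t·(X−U) with t = 4/3, so UL:LX = t:(1−t) = 4/3:-1/3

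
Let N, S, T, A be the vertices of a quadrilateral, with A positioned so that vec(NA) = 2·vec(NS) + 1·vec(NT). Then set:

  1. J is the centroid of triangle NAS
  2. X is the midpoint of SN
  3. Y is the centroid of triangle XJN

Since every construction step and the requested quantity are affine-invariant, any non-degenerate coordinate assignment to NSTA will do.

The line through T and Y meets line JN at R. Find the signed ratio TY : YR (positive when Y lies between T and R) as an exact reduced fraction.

TY:YR = -19

Work in coordinates with N = (0, 0), S = (1, 0), T = (0, 1), A = (2, 1).
1. J is the centroid of triangle NAS ⇒ J = (1, 1/3)
2. X is the midpoint of SN ⇒ X = (1/2, 0)
3. Y is the centroid of triangle XJN ⇒ Y = (1/2, 1/9)
line TY meets JN at R = (9/19, 3/19)
Y = T + t·(R−T) with t = 19/18, so TY:YR = 19/18:-1/18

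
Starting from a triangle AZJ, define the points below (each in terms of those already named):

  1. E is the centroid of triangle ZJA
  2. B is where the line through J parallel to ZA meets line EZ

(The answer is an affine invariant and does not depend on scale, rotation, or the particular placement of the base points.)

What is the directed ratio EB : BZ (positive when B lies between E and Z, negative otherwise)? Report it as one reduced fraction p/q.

Assign A = (0, 0), Z = (1, 0), J = (0, 1) — the answer is frame-independent, so this choice is without loss of generality.
1. E is the centroid of triangle ZJA ⇒ E = (1/3, 1/3)
2. B is where the line through J parallel to ZA meets line EZ ⇒ B = (-1, 1)
B = E + t·(Z−E) with t = -2, so EB:BZ = t:(1−t) = -2:3

EB:BZ = -2/3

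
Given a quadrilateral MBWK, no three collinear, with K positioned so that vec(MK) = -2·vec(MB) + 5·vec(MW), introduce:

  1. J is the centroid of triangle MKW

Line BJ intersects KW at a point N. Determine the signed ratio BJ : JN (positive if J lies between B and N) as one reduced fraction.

BJ:JN = -4

Assign M = (0, 0), B = (1, 0), W = (0, 1), K = (-2, 5) — the answer is frame-independent, so this choice is without loss of generality.
1. J is the centroid of triangle MKW ⇒ J = (-2/3, 2)
line BJ meets KW at N = (-1/4, 3/2)
J = B + t·(N−B) with t = 4/3, so BJ:JN = 4/3:-1/3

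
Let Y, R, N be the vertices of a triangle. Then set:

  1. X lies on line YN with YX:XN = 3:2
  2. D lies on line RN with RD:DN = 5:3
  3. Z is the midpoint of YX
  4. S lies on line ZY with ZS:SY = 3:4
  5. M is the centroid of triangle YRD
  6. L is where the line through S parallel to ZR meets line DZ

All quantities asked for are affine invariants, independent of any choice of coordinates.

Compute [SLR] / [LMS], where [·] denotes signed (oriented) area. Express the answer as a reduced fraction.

[SLR]:[LMS] = 216/293

Assign Y = (0, 0), R = (1, 0), N = (0, 1) — the answer is frame-independent, so this choice is without loss of generality.
1. X lies on line YN with YX:XN = 3:2 ⇒ X = (0, 3/5)
2. D lies on line RN with RD:DN = 5:3 ⇒ D = (3/8, 5/8)
3. Z is the midpoint of YX ⇒ Z = (0, 3/10)
4. S lies on line ZY with ZS:SY = 3:4 ⇒ S = (0, 6/35)
5. M is the centroid of triangle YRD ⇒ M = (11/24, 5/24)
6. L is where the line through S parallel to ZR meets line DZ ⇒ L = (-27/245, 501/2450)
2·[SLR] = -243/17150, 2·[LMS] = -2637/137200
[SLR]:[LMS] = -243/17150:-2637/137200 = 216/293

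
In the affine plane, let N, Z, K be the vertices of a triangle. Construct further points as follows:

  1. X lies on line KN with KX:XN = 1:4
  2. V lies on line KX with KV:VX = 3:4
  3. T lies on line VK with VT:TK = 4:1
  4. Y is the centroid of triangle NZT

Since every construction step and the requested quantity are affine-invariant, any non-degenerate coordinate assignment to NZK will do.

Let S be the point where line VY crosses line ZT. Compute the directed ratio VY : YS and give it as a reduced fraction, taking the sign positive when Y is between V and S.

Assign N = (0, 0), Z = (1, 0), K = (0, 1) — the answer is frame-independent, so this choice is without loss of generality.
1. X lies on line KN with KX:XN = 1:4 ⇒ X = (0, 4/5)
2. V lies on line KX with KV:VX = 3:4 ⇒ V = (0, 32/35)
3. T lies on line VK with VT:TK = 4:1 ⇒ T = (0, 172/175)
4. Y is the centroid of triangle NZT ⇒ Y = (1/3, 172/525)
line VY meets ZT at S = (-3/34, 3182/2975)
Y = V + t·(S−V) with t = -34/9, so VY:YS = -34/9:43/9

VY:YS = -34/43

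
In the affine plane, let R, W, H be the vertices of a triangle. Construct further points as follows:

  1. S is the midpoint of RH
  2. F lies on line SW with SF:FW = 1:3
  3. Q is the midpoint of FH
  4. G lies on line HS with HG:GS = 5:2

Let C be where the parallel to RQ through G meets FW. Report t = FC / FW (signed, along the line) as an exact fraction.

Set R = (0, 0), W = (1, 0), H = (0, 1); any affine frame gives the same invariant.
1. S is the midpoint of RH ⇒ S = (0, 1/2)
2. F lies on line SW with SF:FW = 1:3 ⇒ F = (1/4, 3/8)
3. Q is the midpoint of FH ⇒ Q = (1/8, 11/16)
4. G lies on line HS with HG:GS = 5:2 ⇒ G = (0, 9/14)
through G parallel to RQ: direction (1/8, 11/16); meets FW at C = (-1/42, 43/84)
C = F + t·(W−F) with t = -23/63

t = -23/63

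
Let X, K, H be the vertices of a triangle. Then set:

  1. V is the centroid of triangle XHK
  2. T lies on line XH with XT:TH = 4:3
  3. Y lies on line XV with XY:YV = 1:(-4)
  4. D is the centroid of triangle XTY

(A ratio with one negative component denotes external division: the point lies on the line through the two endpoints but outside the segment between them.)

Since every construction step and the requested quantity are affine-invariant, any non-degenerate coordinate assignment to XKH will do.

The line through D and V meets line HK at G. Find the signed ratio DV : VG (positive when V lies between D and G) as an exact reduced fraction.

Set X = (0, 0), K = (1, 0), H = (0, 1); any affine frame gives the same invariant.
1. V is the centroid of triangle XHK ⇒ V = (1/3, 1/3)
2. T lies on line XH with XT:TH = 4:3 ⇒ T = (0, 4/7)
3. Y lies on line XV with XY:YV = 1:(-4) ⇒ Y = (-1/9, -1/9)
4. D is the centroid of triangle XTY ⇒ D = (-1/27, 29/189)
line DV meets HK at G = (29/52, 23/52)
V = D + t·(G−D) with t = 104/167, so DV:VG = 104/167:63/167

DV:VG = 104/63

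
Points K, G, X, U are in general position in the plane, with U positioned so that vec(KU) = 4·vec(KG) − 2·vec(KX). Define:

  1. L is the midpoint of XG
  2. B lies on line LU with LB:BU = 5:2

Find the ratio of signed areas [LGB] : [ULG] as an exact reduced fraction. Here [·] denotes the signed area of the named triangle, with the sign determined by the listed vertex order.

[LGB]:[ULG] = 5/7

Set K = (0, 0), G = (1, 0), X = (0, 1), U = (4, -2); any affine frame gives the same invariant.
1. L is the midpoint of XG ⇒ L = (1/2, 1/2)
2. B lies on line LU with LB:BU = 5:2 ⇒ B = (3, -9/7)
2·[LGB] = 5/14, 2·[ULG] = 1/2
[LGB]:[ULG] = 5/14:1/2 = 5/7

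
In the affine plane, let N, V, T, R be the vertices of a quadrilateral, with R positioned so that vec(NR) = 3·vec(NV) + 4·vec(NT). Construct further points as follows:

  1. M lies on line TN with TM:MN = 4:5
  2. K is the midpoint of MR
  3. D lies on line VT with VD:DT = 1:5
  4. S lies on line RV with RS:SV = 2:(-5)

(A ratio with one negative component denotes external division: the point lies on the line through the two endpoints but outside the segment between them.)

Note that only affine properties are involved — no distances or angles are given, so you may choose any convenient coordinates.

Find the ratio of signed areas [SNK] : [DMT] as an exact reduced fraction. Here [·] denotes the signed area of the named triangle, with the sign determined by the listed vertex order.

[SNK]:[DMT] = -7/20

Set N = (0, 0), V = (1, 0), T = (0, 1), R = (3, 4); any affine frame gives the same invariant.
1. M lies on line TN with TM:MN = 4:5 ⇒ M = (0, 5/9)
2. K is the midpoint of MR ⇒ K = (3/2, 41/18)
3. D lies on line VT with VD:DT = 1:5 ⇒ D = (5/6, 1/6)
4. S lies on line RV with RS:SV = 2:(-5) ⇒ S = (13/3, 20/3)
2·[SNK] = 7/54, 2·[DMT] = -10/27
[SNK]:[DMT] = 7/54:-10/27 = -7/20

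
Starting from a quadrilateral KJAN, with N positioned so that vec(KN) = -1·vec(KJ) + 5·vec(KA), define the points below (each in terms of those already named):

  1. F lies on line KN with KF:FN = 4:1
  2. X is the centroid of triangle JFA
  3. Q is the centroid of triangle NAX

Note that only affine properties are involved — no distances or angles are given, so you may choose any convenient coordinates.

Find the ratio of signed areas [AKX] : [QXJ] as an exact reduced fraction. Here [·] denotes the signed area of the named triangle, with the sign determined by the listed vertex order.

[AKX]:[QXJ] = 1/3

Set K = (0, 0), J = (1, 0), A = (0, 1), N = (-1, 5); any affine frame gives the same invariant.
1. F lies on line KN with KF:FN = 4:1 ⇒ F = (-4/5, 4)
2. X is the centroid of triangle JFA ⇒ X = (1/15, 5/3)
3. Q is the centroid of triangle NAX ⇒ Q = (-14/45, 23/9)
2·[AKX] = 1/15, 2·[QXJ] = 1/5
[AKX]:[QXJ] = 1/15:1/5 = 1/3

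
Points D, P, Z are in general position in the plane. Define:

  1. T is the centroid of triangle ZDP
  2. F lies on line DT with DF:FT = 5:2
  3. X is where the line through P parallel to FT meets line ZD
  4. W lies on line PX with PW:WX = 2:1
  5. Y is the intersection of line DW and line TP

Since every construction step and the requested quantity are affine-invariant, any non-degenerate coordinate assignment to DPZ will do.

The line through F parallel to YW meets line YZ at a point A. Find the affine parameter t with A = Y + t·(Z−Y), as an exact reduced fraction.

t = 5/7

Work in coordinates with D = (0, 0), P = (1, 0), Z = (0, 1).
1. T is the centroid of triangle ZDP ⇒ T = (1/3, 1/3)
2. F lies on line DT with DF:FT = 5:2 ⇒ F = (5/21, 5/21)
3. X is where the line through P parallel to FT meets line ZD ⇒ X = (0, -1)
4. W lies on line PX with PW:WX = 2:1 ⇒ W = (1/3, -2/3)
5. Y is the intersection of line DW and line TP ⇒ Y = (-1/3, 2/3)
through F parallel to YW: direction (2/3, -4/3); meets YZ at A = (-2/21, 19/21)
A = Y + t·(Z−Y) with t = 5/7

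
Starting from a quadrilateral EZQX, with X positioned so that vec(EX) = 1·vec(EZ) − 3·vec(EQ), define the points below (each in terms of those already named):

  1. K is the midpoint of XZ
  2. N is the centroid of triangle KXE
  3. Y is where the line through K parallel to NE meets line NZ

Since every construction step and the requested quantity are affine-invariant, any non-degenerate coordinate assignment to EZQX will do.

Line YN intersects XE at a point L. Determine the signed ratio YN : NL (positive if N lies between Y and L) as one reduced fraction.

Assign E = (0, 0), Z = (1, 0), Q = (0, 1), X = (1, -3) — the answer is frame-independent, so this choice is without loss of generality.
1. K is the midpoint of XZ ⇒ K = (1, -3/2)
2. N is the centroid of triangle KXE ⇒ N = (2/3, -3/2)
3. Y is where the line through K parallel to NE meets line NZ ⇒ Y = (7/9, -1)
line YN meets XE at L = (3/5, -9/5)
N = Y + t·(L−Y) with t = 5/8, so YN:NL = 5/8:3/8

YN:NL = 5/3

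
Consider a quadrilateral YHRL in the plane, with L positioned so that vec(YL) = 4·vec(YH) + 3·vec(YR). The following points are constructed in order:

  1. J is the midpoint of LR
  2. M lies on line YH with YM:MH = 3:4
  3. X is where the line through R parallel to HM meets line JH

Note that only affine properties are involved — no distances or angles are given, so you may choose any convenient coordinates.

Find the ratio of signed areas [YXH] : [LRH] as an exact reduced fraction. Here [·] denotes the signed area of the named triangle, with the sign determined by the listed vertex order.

Assign Y = (0, 0), H = (1, 0), R = (0, 1), L = (4, 3) — the answer is frame-independent, so this choice is without loss of generality.
1. J is the midpoint of LR ⇒ J = (2, 2)
2. M lies on line YH with YM:MH = 3:4 ⇒ M = (3/7, 0)
3. X is where the line through R parallel to HM meets line JH ⇒ X = (3/2, 1)
2·[YXH] = -1, 2·[LRH] = 6
[YXH]:[LRH] = -1:6 = -1/6

[YXH]:[LRH] = -1/6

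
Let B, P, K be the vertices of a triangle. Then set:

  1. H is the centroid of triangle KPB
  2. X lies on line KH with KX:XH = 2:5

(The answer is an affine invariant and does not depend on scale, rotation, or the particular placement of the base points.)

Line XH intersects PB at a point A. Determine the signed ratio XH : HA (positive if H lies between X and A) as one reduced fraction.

XH:HA = 10/7

Assign B = (0, 0), P = (1, 0), K = (0, 1) — the answer is frame-independent, so this choice is without loss of generality.
1. H is the centroid of triangle KPB ⇒ H = (1/3, 1/3)
2. X lies on line KH with KX:XH = 2:5 ⇒ X = (2/21, 17/21)
line XH meets PB at A = (1/2, 0)
H = X + t·(A−X) with t = 10/17, so XH:HA = 10/17:7/17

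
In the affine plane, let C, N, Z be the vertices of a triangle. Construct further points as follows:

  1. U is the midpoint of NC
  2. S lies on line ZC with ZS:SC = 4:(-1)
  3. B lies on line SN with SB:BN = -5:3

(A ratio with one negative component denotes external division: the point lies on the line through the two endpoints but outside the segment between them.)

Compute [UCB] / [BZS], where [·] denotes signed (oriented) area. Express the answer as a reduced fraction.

[UCB]:[BZS] = -3/40

Choose coordinates C = (0, 0), N = (1, 0), Z = (0, 1).
1. U is the midpoint of NC ⇒ U = (1/2, 0)
2. S lies on line ZC with ZS:SC = 4:(-1) ⇒ S = (0, -1/3)
3. B lies on line SN with SB:BN = -5:3 ⇒ B = (5/2, 1/2)
2·[UCB] = -1/4, 2·[BZS] = 10/3
[UCB]:[BZS] = -1/4:10/3 = -3/40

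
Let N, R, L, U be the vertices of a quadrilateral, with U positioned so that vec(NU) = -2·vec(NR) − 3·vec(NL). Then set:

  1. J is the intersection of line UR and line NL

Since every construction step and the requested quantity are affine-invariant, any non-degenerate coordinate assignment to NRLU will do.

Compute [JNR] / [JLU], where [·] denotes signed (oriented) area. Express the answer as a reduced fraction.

Assign N = (0, 0), R = (1, 0), L = (0, 1), U = (-2, -3) — the answer is frame-independent, so this choice is without loss of generality.
1. J is the intersection of line UR and line NL ⇒ J = (0, -1)
2·[JNR] = -1, 2·[JLU] = 4
[JNR]:[JLU] = -1:4 = -1/4

[JNR]:[JLU] = -1/4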